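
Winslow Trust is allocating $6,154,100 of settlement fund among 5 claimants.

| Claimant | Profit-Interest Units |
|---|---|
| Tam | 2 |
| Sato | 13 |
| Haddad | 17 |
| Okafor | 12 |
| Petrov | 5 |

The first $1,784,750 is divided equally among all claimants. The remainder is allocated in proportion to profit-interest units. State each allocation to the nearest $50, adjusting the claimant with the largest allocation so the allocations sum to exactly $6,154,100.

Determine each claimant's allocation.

First tranche $1,784,750 split equally: $356,950 each.
Remainder $4,369,350 by profit-interest units (total 49): Tam 178,340.82 → $178,350; Sato 1,159,215.31 → $1,159,200; Haddad 1,515,896.94 → $1,515,900; Okafor 1,070,044.90 → $1,070,050; Petrov 445,852.04 → $445,850.
Totals: Tam $356,950 + $178,350 = $535,300; Sato $356,950 + $1,159,200 = $1,516,150; Haddad $356,950 + $1,515,900 = $1,872,850; Okafor $356,950 + $1,070,050 = $1,427,000; Petrov $356,950 + $445,850 = $802,800.

Tam: $535,300 · Sato: $1,516,150 · Haddad: $1,872,850 · Okafor: $1,427,000 · Petrov: $802,800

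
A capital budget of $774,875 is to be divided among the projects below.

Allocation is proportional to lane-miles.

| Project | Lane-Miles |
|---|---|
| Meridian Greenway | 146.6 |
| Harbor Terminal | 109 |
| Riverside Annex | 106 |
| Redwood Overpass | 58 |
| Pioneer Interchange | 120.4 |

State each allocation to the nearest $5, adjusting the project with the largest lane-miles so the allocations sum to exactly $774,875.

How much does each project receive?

Total lane-miles = 146.6 + 109 + 106 + 58 + 120.4 = 540.
Raw shares: Meridian Greenway 210,364.21; Harbor Terminal 156,409.95; Riverside Annex 152,105.09; Redwood Overpass 83,227.31; Pioneer Interchange 172,768.43.
After rounding ($5): Meridian Greenway $210,365; Harbor Terminal $156,410; Riverside Annex $152,105; Redwood Overpass $83,225; Pioneer Interchange $172,770. Sum = $774,875.
Rounded total matches; no reconciliation needed.

Meridian Greenway: $210,365 | Harbor Terminal: $156,410 | Riverside Annex: $152,105 | Redwood Overpass: $83,225 | Pioneer Interchange: $172,770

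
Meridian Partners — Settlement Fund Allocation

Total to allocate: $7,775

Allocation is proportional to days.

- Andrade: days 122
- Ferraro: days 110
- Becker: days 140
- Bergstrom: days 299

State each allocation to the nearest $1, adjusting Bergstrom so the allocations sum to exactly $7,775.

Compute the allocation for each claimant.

Andrade: $1,414 | Ferraro: $1,275 | Becker: $1,622 | Bergstrom: $3,464

Sum of days: 671.
Pro-rata amounts: Andrade 122/671 × $7,775 = 1,413.64; Ferraro 110/671 × $7,775 = 1,274.59; Becker 140/671 × $7,775 = 1,622.21; Bergstrom 299/671 × $7,775 = 3,464.57.
After rounding ($1): Andrade $1,414; Ferraro $1,275; Becker $1,622; Bergstrom $3,465. Sum = $7,776.
Difference $7,775 − $7,776 = −$1 applied to Bergstrom: Bergstrom becomes $3,464.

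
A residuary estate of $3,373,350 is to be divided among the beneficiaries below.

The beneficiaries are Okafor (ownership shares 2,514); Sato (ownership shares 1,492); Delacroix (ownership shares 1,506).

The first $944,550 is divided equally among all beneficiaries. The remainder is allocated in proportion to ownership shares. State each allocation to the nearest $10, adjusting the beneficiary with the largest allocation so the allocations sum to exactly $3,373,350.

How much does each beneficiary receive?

Equal tier: $944,550 ÷ 3 = $314,850 apiece.
Remainder $2,428,800 by ownership shares (total 5,512): Okafor 1,107,765.46 → $1,107,770; Sato 657,432.80 → $657,430; Delacroix 663,601.74 → $663,600.
Totals: Okafor $314,850 + $1,107,770 = $1,422,620; Sato $314,850 + $657,430 = $972,280; Delacroix $314,850 + $663,600 = $978,450.

Okafor: $1,422,620 | Sato: $972,280 | Delacroix: $978,450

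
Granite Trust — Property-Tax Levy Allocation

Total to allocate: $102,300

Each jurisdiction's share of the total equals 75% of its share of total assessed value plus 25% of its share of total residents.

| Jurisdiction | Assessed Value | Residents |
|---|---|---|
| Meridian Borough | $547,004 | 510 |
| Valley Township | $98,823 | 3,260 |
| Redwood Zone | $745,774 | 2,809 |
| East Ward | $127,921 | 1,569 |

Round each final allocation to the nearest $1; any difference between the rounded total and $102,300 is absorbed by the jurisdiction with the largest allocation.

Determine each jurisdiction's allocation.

Assessed value total 1,519,522; residents total 8,148.
Blended shares (75% assessed value + 25% residents): Meridian Borough 0.2856; Valley Township 0.1488; Redwood Zone 0.4543; East Ward 0.1113.
Unrounded shares: Meridian Borough 29,220.58; Valley Township 15,222.37; Redwood Zone 46,473.17; East Ward 11,383.88.
After rounding ($1): Meridian Borough $29,221; Valley Township $15,222; Redwood Zone $46,473; East Ward $11,384. Sum = $102,300.
Rounded total matches; no reconciliation needed.

Meridian Borough: $29,221; Valley Township: $15,222; Redwood Zone: $46,473; East Ward: $11,384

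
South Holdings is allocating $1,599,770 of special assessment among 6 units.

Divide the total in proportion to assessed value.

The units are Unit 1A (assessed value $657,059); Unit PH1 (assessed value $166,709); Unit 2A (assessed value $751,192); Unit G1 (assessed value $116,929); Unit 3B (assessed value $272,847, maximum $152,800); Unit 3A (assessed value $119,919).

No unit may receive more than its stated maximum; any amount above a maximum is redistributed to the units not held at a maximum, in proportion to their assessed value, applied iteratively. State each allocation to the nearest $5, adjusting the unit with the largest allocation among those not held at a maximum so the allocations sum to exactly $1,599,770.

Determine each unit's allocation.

Unit 1A: $524,750 | Unit PH1: $133,140 | Unit 2A: $599,925 | Unit G1: $93,385 | Unit 3B: $152,800 | Unit 3A: $95,770

Combined assessed value = 2,084,655.
Unconstrained shares: Unit 1A 504,228.89; Unit PH1 127,932.95; Unit 2A 576,466.81; Unit G1 89,731.64; Unit 3B 209,383.54; Unit 3A 92,026.17.
Cap binds for Unit 3B ($152,800); balance $1,446,970 reallocated over remaining assessed value 1,811,808.
Shares after redistribution: Unit 1A 524,749.12 → $524,750; Unit PH1 133,139.34 → $133,140; Unit 2A 599,926.86 → $599,925; Unit G1 93,383.38 → $93,385; Unit 3A 95,771.29 → $95,770.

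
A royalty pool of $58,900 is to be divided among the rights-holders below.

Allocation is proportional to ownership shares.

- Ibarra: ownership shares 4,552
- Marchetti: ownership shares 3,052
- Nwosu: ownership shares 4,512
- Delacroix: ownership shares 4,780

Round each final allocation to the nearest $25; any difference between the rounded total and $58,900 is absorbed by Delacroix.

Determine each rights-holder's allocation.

Ibarra: $15,875; Marchetti: $10,650; Nwosu: $15,725; Delacroix: $16,650

Total ownership shares = 16,896.
Pro-rata amounts: Ibarra 4,552/16,896 × $58,900 = 15,868.42; Marchetti 3,052/16,896 × $58,900 = 10,639.37; Nwosu 4,512/16,896 × $58,900 = 15,728.98; Delacroix 4,780/16,896 × $58,900 = 16,663.23.
After rounding ($25): Ibarra $15,875; Marchetti $10,650; Nwosu $15,725; Delacroix $16,675. Sum = $58,925.
Difference $58,900 − $58,925 = −$25 applied to Delacroix: Delacroix becomes $16,650.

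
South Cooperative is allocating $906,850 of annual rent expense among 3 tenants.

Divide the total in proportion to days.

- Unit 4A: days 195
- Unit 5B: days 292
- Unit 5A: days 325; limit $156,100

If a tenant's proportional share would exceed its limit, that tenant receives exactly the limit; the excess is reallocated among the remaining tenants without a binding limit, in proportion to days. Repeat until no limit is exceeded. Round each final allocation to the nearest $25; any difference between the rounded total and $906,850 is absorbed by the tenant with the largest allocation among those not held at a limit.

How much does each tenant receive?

Unit 4A: $300,600 · Unit 5B: $450,150 · Unit 5A: $156,100

Combined days = 812.
Proportional shares (ignoring caps): Unit 4A 217,778.02; Unit 5B 326,108.62; Unit 5A 362,963.36.
Capped: Unit 5A ($156,100); residual $750,750 reallocated over remaining days 487.
Remaining shares: Unit 4A 300,608.32 → $300,600; Unit 5B 450,141.68 → $450,150.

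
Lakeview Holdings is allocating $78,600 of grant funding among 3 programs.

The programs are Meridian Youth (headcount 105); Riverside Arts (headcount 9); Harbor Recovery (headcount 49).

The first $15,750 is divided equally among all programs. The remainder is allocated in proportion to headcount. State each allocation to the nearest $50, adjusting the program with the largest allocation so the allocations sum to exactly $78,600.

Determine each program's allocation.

$15,750 shared equally gives $5,250 per program.
Remainder $62,850 by headcount (total 163): Meridian Youth 40,486.20 → $40,500; Riverside Arts 3,470.25 → $3,450; Harbor Recovery 18,893.56 → $18,900.
Totals: Meridian Youth $5,250 + $40,500 = $45,750; Riverside Arts $5,250 + $3,450 = $8,700; Harbor Recovery $5,250 + $18,900 = $24,150.

Meridian Youth: $45,750 | Riverside Arts: $8,700 | Harbor Recovery: $24,150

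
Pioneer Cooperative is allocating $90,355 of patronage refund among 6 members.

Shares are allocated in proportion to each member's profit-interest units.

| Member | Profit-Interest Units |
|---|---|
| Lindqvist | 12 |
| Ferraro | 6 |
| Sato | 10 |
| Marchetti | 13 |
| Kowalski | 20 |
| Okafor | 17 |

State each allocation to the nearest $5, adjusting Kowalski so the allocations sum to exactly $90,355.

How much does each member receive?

Lindqvist: $13,900 · Ferraro: $6,950 · Sato: $11,585 · Marchetti: $15,060 · Kowalski: $23,165 · Okafor: $19,695

Total profit-interest units = 78.
Unrounded shares: Lindqvist 12/78 × $90,355 = 13,900.77; Ferraro 6/78 × $90,355 = 6,950.38; Sato 10/78 × $90,355 = 11,583.97; Marchetti 13/78 × $90,355 = 15,059.17; Kowalski 20/78 × $90,355 = 23,167.95; Okafor 17/78 × $90,355 = 19,692.76.
Rounded to nearest $5: Lindqvist $13,900; Ferraro $6,950; Sato $11,585; Marchetti $15,060; Kowalski $23,170; Okafor $19,695. Sum = $90,360.
Difference $90,355 − $90,360 = −$5 applied to Kowalski: Kowalski becomes $23,165.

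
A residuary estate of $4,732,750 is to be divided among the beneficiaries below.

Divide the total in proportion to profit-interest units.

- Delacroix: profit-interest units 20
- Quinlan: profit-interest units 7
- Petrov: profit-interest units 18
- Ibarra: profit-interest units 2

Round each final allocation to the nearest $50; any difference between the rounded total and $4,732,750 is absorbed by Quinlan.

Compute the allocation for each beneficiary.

Sum of profit-interest units: 47.
Pro-rata amounts: Delacroix 20/47 × $4,732,750 = 2,013,936.17; Quinlan 7/47 × $4,732,750 = 704,877.66; Petrov 18/47 × $4,732,750 = 1,812,542.55; Ibarra 2/47 × $4,732,750 = 201,393.62.
Rounded to nearest $50: Delacroix $2,013,950; Quinlan $704,900; Petrov $1,812,550; Ibarra $201,400. Sum = $4,732,800.
Difference $4,732,750 − $4,732,800 = −$50 applied to Quinlan: Quinlan becomes $704,850.

Delacroix: $2,013,950 · Quinlan: $704,850 · Petrov: $1,812,550 · Ibarra: $201,400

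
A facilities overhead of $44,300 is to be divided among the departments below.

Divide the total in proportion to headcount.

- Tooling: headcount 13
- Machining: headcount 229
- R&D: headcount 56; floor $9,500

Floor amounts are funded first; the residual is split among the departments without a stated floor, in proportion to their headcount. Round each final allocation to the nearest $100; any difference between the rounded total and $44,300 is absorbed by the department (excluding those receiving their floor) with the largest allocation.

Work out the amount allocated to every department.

Guaranteed amounts: R&D $9,500. Residual $34,800.
Residual split over remaining headcount 242: Tooling 1,869.42 → $1,900; Machining 32,930.58 → $32,900.

Tooling: $1,900 | Machining: $32,900 | R&D: $9,500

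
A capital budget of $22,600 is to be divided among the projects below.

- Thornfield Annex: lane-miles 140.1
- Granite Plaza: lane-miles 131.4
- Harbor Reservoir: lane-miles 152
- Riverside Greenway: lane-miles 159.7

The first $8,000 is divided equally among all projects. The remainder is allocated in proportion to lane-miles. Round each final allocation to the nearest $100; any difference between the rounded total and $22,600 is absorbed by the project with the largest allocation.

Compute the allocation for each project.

Thornfield Annex: $5,500; Granite Plaza: $5,300; Harbor Reservoir: $5,800; Riverside Greenway: $6,000

First tranche $8,000 split equally: $2,000 each.
Remainder $14,600 by lane-miles (total 583.2): Thornfield Annex 3,507.30 → $3,500; Granite Plaza 3,289.51 → $3,300; Harbor Reservoir 3,805.21 → $3,800; Riverside Greenway 3,997.98 → $4,000.
Totals: Thornfield Annex $2,000 + $3,500 = $5,500; Granite Plaza $2,000 + $3,300 = $5,300; Harbor Reservoir $2,000 + $3,800 = $5,800; Riverside Greenway $2,000 + $4,000 = $6,000.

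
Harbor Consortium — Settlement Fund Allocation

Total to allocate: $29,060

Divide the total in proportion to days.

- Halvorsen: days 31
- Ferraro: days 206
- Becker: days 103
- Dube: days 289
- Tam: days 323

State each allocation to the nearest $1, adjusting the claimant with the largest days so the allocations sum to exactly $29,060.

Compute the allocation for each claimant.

Halvorsen: $946 | Ferraro: $6,288 | Becker: $3,144 | Dube: $8,822 | Tam: $9,860

Sum of days: 31 + 206 + 103 + 289 + 323 = 952.
Proportional shares: Halvorsen 946.28; Ferraro 6,288.19; Becker 3,144.10; Dube 8,821.79; Tam 9,859.64.
At nearest $1: Halvorsen $946; Ferraro $6,288; Becker $3,144; Dube $8,822; Tam $9,860. Sum = $29,060.
Rounded total matches; no reconciliation needed.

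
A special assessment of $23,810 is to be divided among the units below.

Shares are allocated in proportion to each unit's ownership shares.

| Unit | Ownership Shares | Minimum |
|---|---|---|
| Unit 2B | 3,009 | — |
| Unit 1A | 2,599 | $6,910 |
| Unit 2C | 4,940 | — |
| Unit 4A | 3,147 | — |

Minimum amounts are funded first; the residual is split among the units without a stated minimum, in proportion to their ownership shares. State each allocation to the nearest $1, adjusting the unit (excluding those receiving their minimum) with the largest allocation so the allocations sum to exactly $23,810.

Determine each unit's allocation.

Unit 2B: $4,583 | Unit 1A: $6,910 | Unit 2C: $7,524 | Unit 4A: $4,793

Guaranteed amounts: Unit 1A $6,910. Remaining pool $16,900.
Remaining pool split over remaining ownership shares 11,096: Unit 2B 4,582.92 → $4,583; Unit 2C 7,523.97 → $7,524; Unit 4A 4,793.11 → $4,793.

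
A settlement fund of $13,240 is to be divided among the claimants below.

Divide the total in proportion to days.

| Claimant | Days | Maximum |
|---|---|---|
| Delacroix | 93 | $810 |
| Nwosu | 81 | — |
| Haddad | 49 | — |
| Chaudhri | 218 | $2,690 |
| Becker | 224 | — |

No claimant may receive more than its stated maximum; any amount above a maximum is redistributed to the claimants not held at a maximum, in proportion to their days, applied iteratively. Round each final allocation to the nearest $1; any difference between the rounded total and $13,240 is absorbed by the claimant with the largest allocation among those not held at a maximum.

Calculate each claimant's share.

Total days = 665.
Proportional shares (ignoring caps): Delacroix 1,851.61; Nwosu 1,612.69; Haddad 975.58; Chaudhri 4,340.33; Becker 4,459.79.
Cap binds for Delacroix ($810), Chaudhri ($2,690); remaining pool $9,740 reallocated over remaining days 354.
Remaining shares: Nwosu 2,228.64 → $2,229; Haddad 1,348.19 → $1,348; Becker 6,163.16 → $6,163.

Delacroix: $810 | Nwosu: $2,229 | Haddad: $1,348 | Chaudhri: $2,690 | Becker: $6,163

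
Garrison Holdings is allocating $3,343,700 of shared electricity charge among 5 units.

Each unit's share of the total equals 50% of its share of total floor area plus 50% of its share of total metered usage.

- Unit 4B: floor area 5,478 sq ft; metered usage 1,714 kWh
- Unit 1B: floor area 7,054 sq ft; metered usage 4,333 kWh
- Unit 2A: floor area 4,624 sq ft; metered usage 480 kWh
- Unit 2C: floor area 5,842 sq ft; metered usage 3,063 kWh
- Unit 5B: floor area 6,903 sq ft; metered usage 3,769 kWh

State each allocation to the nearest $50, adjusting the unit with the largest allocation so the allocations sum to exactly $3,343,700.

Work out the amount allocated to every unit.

Unit 4B: $520,800 · Unit 1B: $936,700 · Unit 2A: $318,600 · Unit 2C: $709,950 · Unit 5B: $857,650

Totals — floor area 29,901, metered usage 13,359.
Composite weights (50% floor area + 50% metered usage): Unit 4B 0.1558; Unit 1B 0.2801; Unit 2A 0.0953; Unit 2C 0.2123; Unit 5B 0.2565.
Unrounded shares: Unit 4B 520,793.97; Unit 1B 936,674.81; Unit 2A 318,611.96; Unit 2C 709,970.68; Unit 5B 857,648.58.
At nearest $50: Unit 4B $520,800; Unit 1B $936,650; Unit 2A $318,600; Unit 2C $709,950; Unit 5B $857,650. Sum = $3,343,650.
Difference $3,343,700 − $3,343,650 = +$50 applied to largest allocation (Unit 1B): Unit 1B becomes $936,700.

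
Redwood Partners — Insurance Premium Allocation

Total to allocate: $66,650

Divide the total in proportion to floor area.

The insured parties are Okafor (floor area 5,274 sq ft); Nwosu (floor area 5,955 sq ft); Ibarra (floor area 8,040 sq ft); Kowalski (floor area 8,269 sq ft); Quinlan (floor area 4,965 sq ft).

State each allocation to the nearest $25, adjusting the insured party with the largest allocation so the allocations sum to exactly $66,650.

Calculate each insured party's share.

Okafor: $10,825; Nwosu: $12,200; Ibarra: $16,475; Kowalski: $16,975; Quinlan: $10,175

Combined floor area = 32,503.
Pro-rata amounts: Okafor 5,274/32,503 × $66,650 = 10,814.76; Nwosu 5,955/32,503 × $66,650 = 12,211.20; Ibarra 8,040/32,503 × $66,650 = 16,486.66; Kowalski 8,269/32,503 × $66,650 = 16,956.25; Quinlan 4,965/32,503 × $66,650 = 10,181.13.
After rounding ($25): Okafor $10,825; Nwosu $12,200; Ibarra $16,475; Kowalski $16,950; Quinlan $10,175. Sum = $66,625.
Difference $66,650 − $66,625 = +$25 applied to largest allocation (Kowalski): Kowalski becomes $16,975.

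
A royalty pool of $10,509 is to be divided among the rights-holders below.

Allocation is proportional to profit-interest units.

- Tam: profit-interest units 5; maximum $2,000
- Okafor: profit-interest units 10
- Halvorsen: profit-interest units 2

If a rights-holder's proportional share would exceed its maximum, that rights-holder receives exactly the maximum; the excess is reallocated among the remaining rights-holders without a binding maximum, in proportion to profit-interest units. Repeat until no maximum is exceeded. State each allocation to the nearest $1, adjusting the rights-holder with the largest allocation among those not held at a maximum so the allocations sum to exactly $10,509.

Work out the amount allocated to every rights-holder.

Sum of profit-interest units: 17.
Unconstrained shares: Tam 3,090.88; Okafor 6,181.76; Halvorsen 1,236.35.
Capped: Tam ($2,000); remaining pool $8,509 reallocated over remaining profit-interest units 12.
Redistributed shares: Okafor 7,090.83 → $7,091; Halvorsen 1,418.17 → $1,418.

Tam: $2,000 · Okafor: $7,091 · Halvorsen: $1,418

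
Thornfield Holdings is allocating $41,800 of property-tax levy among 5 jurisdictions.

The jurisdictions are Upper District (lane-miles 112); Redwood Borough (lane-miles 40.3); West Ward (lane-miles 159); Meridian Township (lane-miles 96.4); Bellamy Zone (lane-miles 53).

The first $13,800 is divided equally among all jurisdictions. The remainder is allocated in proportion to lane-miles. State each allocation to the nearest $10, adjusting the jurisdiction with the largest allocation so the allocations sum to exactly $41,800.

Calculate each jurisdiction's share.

Equal tier: $13,800 ÷ 5 = $2,760 apiece.
Remainder $28,000 by lane-miles (total 460.7): Upper District 6,807.03 → $6,810; Redwood Borough 2,449.32 → $2,450; West Ward 9,663.56 → $9,660; Meridian Township 5,858.91 → $5,860; Bellamy Zone 3,221.19 → $3,220.
Totals: Upper District $2,760 + $6,810 = $9,570; Redwood Borough $2,760 + $2,450 = $5,210; West Ward $2,760 + $9,660 = $12,420; Meridian Township $2,760 + $5,860 = $8,620; Bellamy Zone $2,760 + $3,220 = $5,980.

Upper District: $9,570; Redwood Borough: $5,210; West Ward: $12,420; Meridian Township: $8,620; Bellamy Zone: $5,980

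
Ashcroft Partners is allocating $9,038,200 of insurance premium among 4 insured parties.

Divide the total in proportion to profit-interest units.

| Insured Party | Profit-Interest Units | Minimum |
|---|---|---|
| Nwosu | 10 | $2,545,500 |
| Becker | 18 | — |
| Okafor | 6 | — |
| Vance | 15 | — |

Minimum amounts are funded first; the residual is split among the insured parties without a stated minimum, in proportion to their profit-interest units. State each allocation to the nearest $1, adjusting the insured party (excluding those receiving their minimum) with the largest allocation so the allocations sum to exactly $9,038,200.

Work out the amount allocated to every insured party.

Nwosu: $2,545,500; Becker: $2,996,631; Okafor: $998,877; Vance: $2,497,192

Guaranteed amounts: Nwosu $2,545,500. Residual $6,492,700.
Residual split over remaining profit-interest units 39: Becker 2,996,630.77 → $2,996,631; Okafor 998,876.92 → $998,877; Vance 2,497,192.31 → $2,497,192.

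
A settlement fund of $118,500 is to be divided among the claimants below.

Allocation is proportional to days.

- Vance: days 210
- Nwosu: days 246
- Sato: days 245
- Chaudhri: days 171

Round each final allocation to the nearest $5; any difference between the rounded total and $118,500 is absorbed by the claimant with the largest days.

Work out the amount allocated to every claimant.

Sum of days: 210 + 246 + 245 + 171 = 872.
Unrounded shares: Vance 28,537.84; Nwosu 33,430.05; Sato 33,294.15; Chaudhri 23,237.96.
Rounded to nearest $5: Vance $28,540; Nwosu $33,430; Sato $33,295; Chaudhri $23,240. Sum = $118,505.
Difference $118,500 − $118,505 = −$5 applied to largest days (Nwosu): Nwosu becomes $33,425.

Vance: $28,540 · Nwosu: $33,425 · Sato: $33,295 · Chaudhri: $23,240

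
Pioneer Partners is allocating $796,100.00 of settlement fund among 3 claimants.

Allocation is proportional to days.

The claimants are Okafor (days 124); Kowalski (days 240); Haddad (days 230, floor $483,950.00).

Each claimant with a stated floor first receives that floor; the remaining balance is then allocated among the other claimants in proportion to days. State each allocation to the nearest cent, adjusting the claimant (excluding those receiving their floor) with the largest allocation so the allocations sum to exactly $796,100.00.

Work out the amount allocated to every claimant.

Fund the minimums — Haddad $483,950.00. Balance $312,150.00.
Balance split over remaining days 364: Okafor 106,336.8132 → $106,336.81; Kowalski 205,813.1868 → $205,813.19.

Okafor: $106,336.81; Kowalski: $205,813.19; Haddad: $483,950.00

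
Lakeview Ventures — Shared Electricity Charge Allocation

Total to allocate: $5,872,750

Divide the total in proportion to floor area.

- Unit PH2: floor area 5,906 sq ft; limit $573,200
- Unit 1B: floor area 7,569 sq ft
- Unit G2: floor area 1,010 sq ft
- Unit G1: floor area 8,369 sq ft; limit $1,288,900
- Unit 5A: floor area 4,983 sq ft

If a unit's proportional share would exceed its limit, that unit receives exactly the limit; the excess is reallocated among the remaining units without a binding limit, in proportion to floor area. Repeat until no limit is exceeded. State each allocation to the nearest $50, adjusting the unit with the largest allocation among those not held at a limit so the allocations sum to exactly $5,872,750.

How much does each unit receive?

Unit PH2: $573,200 | Unit 1B: $2,238,350 | Unit G2: $298,700 | Unit G1: $1,288,900 | Unit 5A: $1,473,600

Total floor area = 27,837.
Pro-rata shares before constraints: Unit PH2 1,245,984.18; Unit 1B 1,596,825.98; Unit G2 213,078.91; Unit G1 1,765,601.35; Unit 5A 1,051,259.59.
Capped: Unit PH2 ($573,200), Unit G1 ($1,288,900); remaining pool $4,010,650 reallocated over remaining floor area 13,562.
Remaining shares: Unit 1B 2,238,357.90 → $2,238,350; Unit G2 298,684.30 → $298,700; Unit 5A 1,473,607.80 → $1,473,600.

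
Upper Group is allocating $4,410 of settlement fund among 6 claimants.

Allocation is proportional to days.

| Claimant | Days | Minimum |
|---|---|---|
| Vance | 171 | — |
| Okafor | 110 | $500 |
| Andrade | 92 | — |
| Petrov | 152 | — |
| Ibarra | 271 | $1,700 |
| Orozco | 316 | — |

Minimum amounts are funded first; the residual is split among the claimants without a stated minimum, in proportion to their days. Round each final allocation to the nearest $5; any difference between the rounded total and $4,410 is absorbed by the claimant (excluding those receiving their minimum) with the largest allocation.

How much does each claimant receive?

Vance: $515; Okafor: $500; Andrade: $280; Petrov: $460; Ibarra: $1,700; Orozco: $955

Guaranteed amounts: Okafor $500; Ibarra $1,700. Remaining pool $2,210.
Remaining pool split over remaining days 731: Vance 516.98 → $515; Andrade 278.14 → $280; Petrov 459.53 → $460; Orozco 955.35 → $955.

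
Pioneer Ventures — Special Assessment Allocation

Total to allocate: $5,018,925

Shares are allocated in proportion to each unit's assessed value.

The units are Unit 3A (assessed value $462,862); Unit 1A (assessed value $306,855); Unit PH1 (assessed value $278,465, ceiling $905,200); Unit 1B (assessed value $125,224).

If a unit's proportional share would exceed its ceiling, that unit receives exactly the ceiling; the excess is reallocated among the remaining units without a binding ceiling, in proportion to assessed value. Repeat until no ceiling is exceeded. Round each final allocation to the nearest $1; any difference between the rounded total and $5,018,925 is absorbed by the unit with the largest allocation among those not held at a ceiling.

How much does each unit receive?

Total assessed value = 1,173,406.
Pro-rata shares before constraints: Unit 3A 1,979,766.31; Unit 1A 1,312,488.80; Unit PH1 1,191,058.30; Unit 1B 535,611.60.
Capped: Unit PH1 ($905,200); remaining pool $4,113,725 reallocated over remaining assessed value 894,941.
Shares after redistribution: Unit 3A 2,127,611.74 → $2,127,612; Unit 1A 1,410,503.13 → $1,410,503; Unit 1B 575,610.12 → $575,610.

Unit 3A: $2,127,612 · Unit 1A: $1,410,503 · Unit PH1: $905,200 · Unit 1B: $575,610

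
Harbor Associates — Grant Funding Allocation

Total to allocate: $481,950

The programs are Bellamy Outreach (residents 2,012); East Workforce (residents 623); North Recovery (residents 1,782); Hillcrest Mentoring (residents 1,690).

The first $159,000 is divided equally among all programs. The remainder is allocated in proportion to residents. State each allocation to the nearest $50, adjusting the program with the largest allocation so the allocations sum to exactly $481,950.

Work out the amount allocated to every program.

Equal tier: $159,000 ÷ 4 = $39,750 apiece.
Remainder $322,950 by residents (total 6,107): Bellamy Outreach 106,398.46 → $106,400; East Workforce 32,945.45 → $32,950; North Recovery 94,235.61 → $94,250; Hillcrest Mentoring 89,370.48 → $89,350.
Totals: Bellamy Outreach $39,750 + $106,400 = $146,150; East Workforce $39,750 + $32,950 = $72,700; North Recovery $39,750 + $94,250 = $134,000; Hillcrest Mentoring $39,750 + $89,350 = $129,100.

Bellamy Outreach: $146,150 · East Workforce: $72,700 · North Recovery: $134,000 · Hillcrest Mentoring: $129,100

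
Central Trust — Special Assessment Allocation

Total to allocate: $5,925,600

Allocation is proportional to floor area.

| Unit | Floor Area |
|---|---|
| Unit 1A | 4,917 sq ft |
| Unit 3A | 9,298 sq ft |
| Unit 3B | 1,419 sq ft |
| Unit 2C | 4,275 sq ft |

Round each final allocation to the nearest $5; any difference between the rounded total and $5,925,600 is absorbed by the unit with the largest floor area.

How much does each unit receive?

Unit 1A: $1,463,470; Unit 3A: $2,767,400; Unit 3B: $422,345; Unit 2C: $1,272,385

Sum of floor area: 19,909.
Raw shares: Unit 1A 4,917/19,909 × $5,925,600 = 1,463,467.54; Unit 3A 9,298/19,909 × $5,925,600 = 2,767,403.12; Unit 3B 1,419/19,909 × $5,925,600 = 422,342.98; Unit 2C 4,275/19,909 × $5,925,600 = 1,272,386.36.
At nearest $5: Unit 1A $1,463,470; Unit 3A $2,767,405; Unit 3B $422,345; Unit 2C $1,272,385. Sum = $5,925,605.
Difference $5,925,600 − $5,925,605 = −$5 applied to largest floor area (Unit 3A): Unit 3A becomes $2,767,400.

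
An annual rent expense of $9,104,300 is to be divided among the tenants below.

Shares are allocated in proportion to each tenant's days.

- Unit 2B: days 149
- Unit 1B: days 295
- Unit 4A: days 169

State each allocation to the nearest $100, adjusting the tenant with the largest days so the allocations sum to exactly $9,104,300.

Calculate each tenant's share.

Total days = 613.
Raw shares: Unit 2B 149/613 × $9,104,300 = 2,212,953.83; Unit 1B 295/613 × $9,104,300 = 4,381,351.55; Unit 4A 169/613 × $9,104,300 = 2,509,994.62.
After rounding ($100): Unit 2B $2,213,000; Unit 1B $4,381,400; Unit 4A $2,510,000. Sum = $9,104,400.
Difference $9,104,300 − $9,104,400 = −$100 applied to largest days (Unit 1B): Unit 1B becomes $4,381,300.

Unit 2B: $2,213,000 | Unit 1B: $4,381,300 | Unit 4A: $2,510,000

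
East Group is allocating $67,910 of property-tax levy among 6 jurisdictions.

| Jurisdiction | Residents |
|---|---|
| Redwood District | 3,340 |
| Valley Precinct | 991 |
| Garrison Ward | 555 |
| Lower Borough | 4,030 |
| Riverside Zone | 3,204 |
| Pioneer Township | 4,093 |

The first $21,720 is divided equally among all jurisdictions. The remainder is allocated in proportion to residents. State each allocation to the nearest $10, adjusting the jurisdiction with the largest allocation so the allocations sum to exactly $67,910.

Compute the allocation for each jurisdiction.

Redwood District: $13,140 · Valley Precinct: $6,440 · Garrison Ward: $5,200 · Lower Borough: $15,100 · Riverside Zone: $12,750 · Pioneer Township: $15,280

$21,720 shared equally gives $3,620 per jurisdiction.
Remainder $46,190 by residents (total 16,213): Redwood District 9,515.49 → $9,520; Valley Precinct 2,823.31 → $2,820; Garrison Ward 1,581.17 → $1,580; Lower Borough 11,481.26 → $11,480; Riverside Zone 9,128.03 → $9,130; Pioneer Township 11,660.75 → $11,660.
Totals: Redwood District $3,620 + $9,520 = $13,140; Valley Precinct $3,620 + $2,820 = $6,440; Garrison Ward $3,620 + $1,580 = $5,200; Lower Borough $3,620 + $11,480 = $15,100; Riverside Zone $3,620 + $9,130 = $12,750; Pioneer Township $3,620 + $11,660 = $15,280.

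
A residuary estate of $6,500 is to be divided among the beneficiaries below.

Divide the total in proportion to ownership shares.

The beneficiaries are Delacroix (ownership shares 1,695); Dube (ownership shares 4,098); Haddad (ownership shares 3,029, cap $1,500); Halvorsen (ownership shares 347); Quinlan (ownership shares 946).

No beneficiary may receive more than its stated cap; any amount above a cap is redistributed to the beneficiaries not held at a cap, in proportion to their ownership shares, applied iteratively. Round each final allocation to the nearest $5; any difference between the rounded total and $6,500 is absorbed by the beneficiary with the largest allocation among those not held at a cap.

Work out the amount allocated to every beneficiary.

Combined ownership shares = 10,115.
Proportional shares (ignoring caps): Delacroix 1,089.22; Dube 2,633.42; Haddad 1,946.47; Halvorsen 222.99; Quinlan 607.91.
Capped: Haddad ($1,500); remaining pool $5,000 reallocated over remaining ownership shares 7,086.
Shares after redistribution: Delacroix 1,196.02 → $1,195; Dube 2,891.62 → $2,890; Halvorsen 244.85 → $245; Quinlan 667.51 → $670.

Delacroix: $1,195 · Dube: $2,890 · Haddad: $1,500 · Halvorsen: $245 · Quinlan: $670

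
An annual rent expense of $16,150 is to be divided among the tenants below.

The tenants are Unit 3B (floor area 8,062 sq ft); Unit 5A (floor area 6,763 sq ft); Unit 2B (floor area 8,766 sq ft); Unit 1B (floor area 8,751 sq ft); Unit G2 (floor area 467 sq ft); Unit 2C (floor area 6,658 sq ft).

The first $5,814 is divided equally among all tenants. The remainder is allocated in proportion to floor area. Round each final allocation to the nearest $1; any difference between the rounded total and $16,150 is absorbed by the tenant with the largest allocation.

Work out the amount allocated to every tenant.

$5,814 shared equally gives $969 per tenant.
Remainder $10,336 by floor area (total 39,467): Unit 3B 2,111.35 → $2,111; Unit 5A 1,771.16 → $1,771; Unit 2B 2,295.72 → $2,296; Unit 1B 2,291.80 → $2,292; Unit G2 122.30 → $122; Unit 2C 1,743.66 → $1,744.
Totals: Unit 3B $969 + $2,111 = $3,080; Unit 5A $969 + $1,771 = $2,740; Unit 2B $969 + $2,296 = $3,265; Unit 1B $969 + $2,292 = $3,261; Unit G2 $969 + $122 = $1,091; Unit 2C $969 + $1,744 = $2,713.

Unit 3B: $3,080 | Unit 5A: $2,740 | Unit 2B: $3,265 | Unit 1B: $3,261 | Unit G2: $1,091 | Unit 2C: $2,713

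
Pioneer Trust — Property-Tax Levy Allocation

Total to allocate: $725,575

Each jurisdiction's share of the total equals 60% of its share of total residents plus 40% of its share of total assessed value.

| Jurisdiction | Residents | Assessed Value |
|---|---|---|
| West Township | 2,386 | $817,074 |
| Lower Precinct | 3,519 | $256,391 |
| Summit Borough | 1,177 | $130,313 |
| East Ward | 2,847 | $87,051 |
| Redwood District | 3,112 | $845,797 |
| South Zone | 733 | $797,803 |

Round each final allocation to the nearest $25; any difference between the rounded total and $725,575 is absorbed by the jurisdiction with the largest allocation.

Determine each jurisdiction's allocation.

Residents total 13,774; assessed value total 2,934,429.
Blended shares (60% residents + 40% assessed value): West Township 0.2153; Lower Precinct 0.1882; Summit Borough 0.0690; East Ward 0.1359; Redwood District 0.2509; South Zone 0.1407.
Unrounded shares: West Township 156,225.39; Lower Precinct 136,580.90; Summit Borough 50,089.22; East Ward 98,592.89; Redwood District 182,012.40; South Zone 102,074.20.
At nearest $25: West Township $156,225; Lower Precinct $136,575; Summit Borough $50,100; East Ward $98,600; Redwood District $182,000; South Zone $102,075. Sum = $725,575.
Rounded total matches; no reconciliation needed.

West Township: $156,225; Lower Precinct: $136,575; Summit Borough: $50,100; East Ward: $98,600; Redwood District: $182,000; South Zone: $102,075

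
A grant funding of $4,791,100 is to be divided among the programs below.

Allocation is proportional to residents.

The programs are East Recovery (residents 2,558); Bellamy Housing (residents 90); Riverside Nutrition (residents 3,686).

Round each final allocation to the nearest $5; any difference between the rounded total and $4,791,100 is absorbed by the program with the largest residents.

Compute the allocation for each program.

Combined residents = 6,334.
Raw shares: East Recovery 2,558/6,334 × $4,791,100 = 1,934,896.40; Bellamy Housing 90/6,334 × $4,791,100 = 68,076.89; Riverside Nutrition 3,686/6,334 × $4,791,100 = 2,788,126.71.
Rounded to nearest $5: East Recovery $1,934,895; Bellamy Housing $68,075; Riverside Nutrition $2,788,125. Sum = $4,791,095.
Difference $4,791,100 − $4,791,095 = +$5 applied to largest residents (Riverside Nutrition): Riverside Nutrition becomes $2,788,130.

East Recovery: $1,934,895; Bellamy Housing: $68,075; Riverside Nutrition: $2,788,130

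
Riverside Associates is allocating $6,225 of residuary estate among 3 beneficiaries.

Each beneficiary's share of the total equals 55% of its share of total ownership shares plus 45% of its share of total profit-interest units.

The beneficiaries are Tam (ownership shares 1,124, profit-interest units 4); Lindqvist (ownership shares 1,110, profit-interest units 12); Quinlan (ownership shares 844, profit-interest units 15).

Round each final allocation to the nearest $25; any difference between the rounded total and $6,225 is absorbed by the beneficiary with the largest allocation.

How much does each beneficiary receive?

Tam: $1,600; Lindqvist: $2,325; Quinlan: $2,300

Totals — ownership shares 3,078, profit-interest units 31.
Combined weights (55% ownership shares + 45% profit-interest units): Tam 0.2589; Lindqvist 0.3725; Quinlan 0.3686.
Unrounded shares: Tam 1,611.71; Lindqvist 2,319.04; Quinlan 2,294.25.
Rounded to nearest $25: Tam $1,600; Lindqvist $2,325; Quinlan $2,300. Sum = $6,225.
Rounded total matches; no reconciliation needed.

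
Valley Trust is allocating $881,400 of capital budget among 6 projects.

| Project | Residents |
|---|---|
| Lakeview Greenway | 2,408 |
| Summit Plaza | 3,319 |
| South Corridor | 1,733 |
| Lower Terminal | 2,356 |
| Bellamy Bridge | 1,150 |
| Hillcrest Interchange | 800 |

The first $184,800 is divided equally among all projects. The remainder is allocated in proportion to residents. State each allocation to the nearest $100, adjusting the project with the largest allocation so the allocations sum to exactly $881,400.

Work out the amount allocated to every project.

Lakeview Greenway: $173,400 · Summit Plaza: $227,200 · South Corridor: $133,400 · Lower Terminal: $170,300 · Bellamy Bridge: $98,900 · Hillcrest Interchange: $78,200

$184,800 shared equally gives $30,800 per project.
Remainder $696,600 by residents (total 11,766): Lakeview Greenway 142,564.41 → $142,600; Summit Plaza 196,499.69 → $196,500; South Corridor 102,601.38 → $102,600; Lower Terminal 139,485.77 → $139,500; Bellamy Bridge 68,085.16 → $68,100; Hillcrest Interchange 47,363.59 → $47,400.
Rounding difference −$100 on remainder applied to Summit Plaza.
Totals: Lakeview Greenway $30,800 + $142,600 = $173,400; Summit Plaza $30,800 + $196,400 = $227,200; South Corridor $30,800 + $102,600 = $133,400; Lower Terminal $30,800 + $139,500 = $170,300; Bellamy Bridge $30,800 + $68,100 = $98,900; Hillcrest Interchange $30,800 + $47,400 = $78,200.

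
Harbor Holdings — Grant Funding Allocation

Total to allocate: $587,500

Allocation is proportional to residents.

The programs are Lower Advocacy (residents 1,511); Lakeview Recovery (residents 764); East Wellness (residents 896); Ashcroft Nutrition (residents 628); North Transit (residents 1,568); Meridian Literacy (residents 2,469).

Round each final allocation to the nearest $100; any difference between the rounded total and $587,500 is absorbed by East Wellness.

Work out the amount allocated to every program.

Lower Advocacy: $113,300 · Lakeview Recovery: $57,300 · East Wellness: $67,100 · Ashcroft Nutrition: $47,100 · North Transit: $117,600 · Meridian Literacy: $185,100

Residents total: 7,836.
Pro-rata amounts: Lower Advocacy 1,511/7,836 × $587,500 = 113,286.43; Lakeview Recovery 764/7,836 × $587,500 = 57,280.50; East Wellness 896/7,836 × $587,500 = 67,177.13; Ashcroft Nutrition 628/7,836 × $587,500 = 47,083.97; North Transit 1,568/7,836 × $587,500 = 117,559.98; Meridian Literacy 2,469/7,836 × $587,500 = 185,111.98.
Rounded to nearest $100: Lower Advocacy $113,300; Lakeview Recovery $57,300; East Wellness $67,200; Ashcroft Nutrition $47,100; North Transit $117,600; Meridian Literacy $185,100. Sum = $587,600.
Difference $587,500 − $587,600 = −$100 applied to East Wellness: East Wellness becomes $67,100.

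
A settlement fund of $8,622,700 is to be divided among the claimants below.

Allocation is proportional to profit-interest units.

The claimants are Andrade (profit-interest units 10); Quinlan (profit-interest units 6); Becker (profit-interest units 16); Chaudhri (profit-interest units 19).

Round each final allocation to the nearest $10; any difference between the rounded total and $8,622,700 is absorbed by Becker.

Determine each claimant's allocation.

Sum of profit-interest units: 51.
Raw shares: Andrade 10/51 × $8,622,700 = 1,690,725.49; Quinlan 6/51 × $8,622,700 = 1,014,435.29; Becker 16/51 × $8,622,700 = 2,705,160.78; Chaudhri 19/51 × $8,622,700 = 3,212,378.43.
Rounded to nearest $10: Andrade $1,690,730; Quinlan $1,014,440; Becker $2,705,160; Chaudhri $3,212,380. Sum = $8,622,710.
Difference $8,622,700 − $8,622,710 = −$10 applied to Becker: Becker becomes $2,705,150.

Andrade: $1,690,730 · Quinlan: $1,014,440 · Becker: $2,705,150 · Chaudhri: $3,212,380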